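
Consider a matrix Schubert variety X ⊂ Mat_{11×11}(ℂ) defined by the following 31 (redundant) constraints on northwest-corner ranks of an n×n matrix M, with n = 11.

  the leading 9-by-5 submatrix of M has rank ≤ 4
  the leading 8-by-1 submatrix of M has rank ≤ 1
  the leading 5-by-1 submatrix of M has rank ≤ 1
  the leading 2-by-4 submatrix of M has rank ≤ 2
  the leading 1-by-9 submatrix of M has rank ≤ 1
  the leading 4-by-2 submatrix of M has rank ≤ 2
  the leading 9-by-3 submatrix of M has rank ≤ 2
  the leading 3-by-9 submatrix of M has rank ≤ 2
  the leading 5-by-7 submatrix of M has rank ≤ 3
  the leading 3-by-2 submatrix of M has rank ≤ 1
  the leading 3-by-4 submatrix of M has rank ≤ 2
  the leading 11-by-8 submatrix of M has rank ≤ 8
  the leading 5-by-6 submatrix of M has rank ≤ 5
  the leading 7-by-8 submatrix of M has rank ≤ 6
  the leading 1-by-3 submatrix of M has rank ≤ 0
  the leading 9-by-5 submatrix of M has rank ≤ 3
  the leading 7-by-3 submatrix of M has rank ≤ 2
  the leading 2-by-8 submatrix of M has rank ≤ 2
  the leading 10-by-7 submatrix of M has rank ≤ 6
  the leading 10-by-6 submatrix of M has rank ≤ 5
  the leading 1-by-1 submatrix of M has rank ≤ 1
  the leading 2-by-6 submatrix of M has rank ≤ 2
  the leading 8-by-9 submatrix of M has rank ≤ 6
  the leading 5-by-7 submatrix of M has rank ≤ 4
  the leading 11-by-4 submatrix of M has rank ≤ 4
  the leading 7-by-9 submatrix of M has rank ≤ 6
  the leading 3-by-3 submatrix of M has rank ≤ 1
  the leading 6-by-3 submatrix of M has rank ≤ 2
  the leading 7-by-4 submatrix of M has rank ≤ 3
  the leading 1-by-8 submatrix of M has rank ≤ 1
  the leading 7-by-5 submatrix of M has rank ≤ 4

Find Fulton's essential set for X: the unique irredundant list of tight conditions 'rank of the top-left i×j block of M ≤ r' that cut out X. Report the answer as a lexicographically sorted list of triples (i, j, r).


Recovering R(i,j) via the rank-extension bound from the 31 conditions:

  row 1: 0 | 0 | 0 | 1 | 1 | 1 | 1 | 1 | 1 | 1 | 1
  row 2: 1 | 1 | 1 | 2 | 2 | 2 | 2 | 2 | 2 | 2 | 2
  row 3: 1 | 1 | 1 | 2 | 2 | 2 | 2 | 2 | 2 | 3 | 3
  row 4: 1 | 2 | 2 | 3 | 3 | 3 | 3 | 3 | 3 | 4 | 4
  row 5: 1 | 2 | 2 | 3 | 3 | 3 | 3 | 4 | 4 | 5 | 5
  row 6: 1 | 2 | 2 | 3 | 3 | 4 | 4 | 5 | 5 | 6 | 6
  row 7: 1 | 2 | 2 | 3 | 3 | 4 | 5 | 6 | 6 | 7 | 7
  row 8: 1 | 2 | 2 | 3 | 3 | 4 | 5 | 6 | 6 | 7 | 8
  row 9: 1 | 2 | 2 | 3 | 3 | 4 | 5 | 6 | 7 | 8 | 9
  row 10: 1 | 2 | 3 | 4 | 4 | 5 | 6 | 7 | 8 | 9 | 10
  row 11: 1 | 2 | 3 | 4 | 5 | 6 | 7 | 8 | 9 | 10 | 11

so w = (4, 1, 10, 2, 8, 6, 7, 11, 9, 3, 5).

7 SE-corners of the 23-cell Rothe diagram give Ess(w):

[(1, 3, 0), (3, 3, 1), (3, 9, 2), (5, 7, 3), (8, 9, 6), (9, 3, 2), (9, 5, 3)]


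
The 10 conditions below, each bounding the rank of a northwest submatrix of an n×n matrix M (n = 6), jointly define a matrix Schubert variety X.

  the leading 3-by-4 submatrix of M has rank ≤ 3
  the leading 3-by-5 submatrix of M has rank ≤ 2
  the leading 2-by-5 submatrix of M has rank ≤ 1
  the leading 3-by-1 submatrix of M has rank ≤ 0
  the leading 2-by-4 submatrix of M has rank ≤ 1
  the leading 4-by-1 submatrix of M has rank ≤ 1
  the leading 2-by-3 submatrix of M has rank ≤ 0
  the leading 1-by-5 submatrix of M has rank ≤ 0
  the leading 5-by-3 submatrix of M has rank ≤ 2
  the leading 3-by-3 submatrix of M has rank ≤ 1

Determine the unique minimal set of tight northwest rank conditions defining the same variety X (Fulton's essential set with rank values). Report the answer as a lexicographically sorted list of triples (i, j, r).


Computing R[i][j] = min implied NW-rank bound (n=6, 10 conditions):

  row 1: 0, 0, 0, 0, 0, 1
  row 2: 0, 0, 0, 1, 1, 2
  row 3: 0, 1, 1, 2, 2, 3
  row 4: 1, 2, 2, 3, 3, 4
  row 5: 1, 2, 2, 3, 4, 5
  row 6: 1, 2, 3, 4, 5, 6

hence w(1..6) = (6, 4, 2, 1, 5, 3).

4 SE-corners of the 10-cell Rothe diagram give Ess(w):

[(1, 5, 0), (2, 3, 0), (3, 1, 0), (5, 3, 2)]


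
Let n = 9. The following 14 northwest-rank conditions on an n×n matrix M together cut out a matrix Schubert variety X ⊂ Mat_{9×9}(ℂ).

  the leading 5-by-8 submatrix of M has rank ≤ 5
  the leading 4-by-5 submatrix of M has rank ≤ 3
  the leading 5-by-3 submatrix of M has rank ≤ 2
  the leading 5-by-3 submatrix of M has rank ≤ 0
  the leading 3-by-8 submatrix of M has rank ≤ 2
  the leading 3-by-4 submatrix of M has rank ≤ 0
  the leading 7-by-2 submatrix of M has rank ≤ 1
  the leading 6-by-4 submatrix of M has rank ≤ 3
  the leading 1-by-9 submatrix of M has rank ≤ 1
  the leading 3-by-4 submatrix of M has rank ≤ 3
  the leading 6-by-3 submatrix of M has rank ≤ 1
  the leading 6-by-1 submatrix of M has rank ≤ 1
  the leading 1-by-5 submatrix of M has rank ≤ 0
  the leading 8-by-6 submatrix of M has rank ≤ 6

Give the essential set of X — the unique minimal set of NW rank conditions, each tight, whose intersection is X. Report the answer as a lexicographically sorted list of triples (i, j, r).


The tightest implied rank at each (i,j), from the 14 conditions:

  i=1: 0  0  0  0  0  1  1  1  1
  i=2: 0  0  0  0  1  2  2  2  2
  i=3: 0  0  0  0  1  2  2  2  3
  i=4: 0  0  0  1  2  3  3  3  4
  i=5: 0  0  0  1  2  3  4  4  5
  i=6: 1  1  1  2  3  4  5  5  6
  i=7: 1  1  2  3  4  5  6  6  7
  i=8: 1  2  3  4  5  6  7  7  8
  i=9: 1  2  3  4  5  6  7  8  9

so w = (6, 5, 9, 4, 7, 1, 3, 2, 8).

5 SE-corners of the 22-cell Rothe diagram give Ess(w):

[(1, 5, 0), (3, 4, 0), (3, 8, 2), (5, 3, 0), (7, 2, 1)]


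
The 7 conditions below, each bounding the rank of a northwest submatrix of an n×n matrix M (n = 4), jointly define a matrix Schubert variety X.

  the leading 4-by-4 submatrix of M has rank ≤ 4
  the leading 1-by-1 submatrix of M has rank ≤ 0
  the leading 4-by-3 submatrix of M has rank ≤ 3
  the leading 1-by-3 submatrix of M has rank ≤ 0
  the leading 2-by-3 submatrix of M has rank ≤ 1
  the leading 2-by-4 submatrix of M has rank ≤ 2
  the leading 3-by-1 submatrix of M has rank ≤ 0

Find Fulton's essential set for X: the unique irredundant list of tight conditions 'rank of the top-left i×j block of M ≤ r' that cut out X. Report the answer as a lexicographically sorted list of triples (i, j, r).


Propagating the 7 rank bounds to every northwest block:

  0, 0, 0, 1
  0, 1, 1, 2
  0, 1, 2, 3
  1, 2, 3, 4

hence w(1..4) = (4, 2, 3, 1).

ℓ(w)=5; the 2 essential cells (i,j,r):

[(1, 3, 0), (3, 1, 0)]


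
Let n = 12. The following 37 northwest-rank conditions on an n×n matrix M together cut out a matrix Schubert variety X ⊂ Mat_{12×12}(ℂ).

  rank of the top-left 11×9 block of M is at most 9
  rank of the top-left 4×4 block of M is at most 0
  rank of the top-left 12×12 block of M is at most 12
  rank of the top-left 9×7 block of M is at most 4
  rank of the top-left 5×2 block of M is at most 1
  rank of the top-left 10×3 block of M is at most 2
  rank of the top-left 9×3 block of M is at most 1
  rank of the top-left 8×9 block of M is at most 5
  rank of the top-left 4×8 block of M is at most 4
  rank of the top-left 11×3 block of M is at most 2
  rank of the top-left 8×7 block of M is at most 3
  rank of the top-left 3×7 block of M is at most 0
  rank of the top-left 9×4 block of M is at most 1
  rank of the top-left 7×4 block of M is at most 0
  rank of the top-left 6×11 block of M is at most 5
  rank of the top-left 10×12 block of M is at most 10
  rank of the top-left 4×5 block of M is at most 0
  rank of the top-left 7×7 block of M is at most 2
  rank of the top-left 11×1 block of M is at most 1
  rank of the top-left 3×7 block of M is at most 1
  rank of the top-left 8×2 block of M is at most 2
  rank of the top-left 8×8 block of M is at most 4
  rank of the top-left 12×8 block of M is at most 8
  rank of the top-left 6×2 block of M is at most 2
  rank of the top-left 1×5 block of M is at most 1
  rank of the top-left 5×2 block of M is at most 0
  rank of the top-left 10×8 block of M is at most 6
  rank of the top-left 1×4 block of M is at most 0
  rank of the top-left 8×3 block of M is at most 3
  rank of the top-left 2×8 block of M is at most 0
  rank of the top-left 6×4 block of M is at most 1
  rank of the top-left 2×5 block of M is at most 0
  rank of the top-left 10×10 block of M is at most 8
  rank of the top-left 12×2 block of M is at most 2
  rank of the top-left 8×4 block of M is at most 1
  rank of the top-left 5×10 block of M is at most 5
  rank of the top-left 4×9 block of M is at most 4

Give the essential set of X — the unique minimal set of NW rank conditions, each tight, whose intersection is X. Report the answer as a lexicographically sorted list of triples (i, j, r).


Recovering R(i,j) via the rank-extension bound from the 37 conditions:

  row 1: 0, 0, 0, 0, 0, 0, 0, 0, 1, 1, 1, 1
  row 2: 0, 0, 0, 0, 0, 0, 0, 0, 1, 2, 2, 2
  row 3: 0, 0, 0, 0, 0, 0, 0, 1, 2, 3, 3, 3
  row 4: 0, 0, 0, 0, 0, 1, 1, 2, 3, 4, 4, 4
  row 5: 0, 0, 0, 0, 1, 2, 2, 3, 4, 5, 5, 5
  row 6: 0, 0, 0, 0, 1, 2, 2, 3, 4, 5, 5, 6
  row 7: 0, 0, 0, 0, 1, 2, 2, 3, 4, 5, 6, 7
  row 8: 1, 1, 1, 1, 2, 3, 3, 4, 5, 6, 7, 8
  row 9: 1, 1, 1, 1, 2, 3, 4, 5, 6, 7, 8, 9
  row 10: 1, 2, 2, 2, 3, 4, 5, 6, 7, 8, 9, 10
  row 11: 1, 2, 2, 3, 4, 5, 6, 7, 8, 9, 10, 11
  row 12: 1, 2, 3, 4, 5, 6, 7, 8, 9, 10, 11, 12

hence w(1..12) = (9, 10, 8, 6, 5, 12, 11, 1, 7, 2, 4, 3).

ℓ(w)=47; the 8 essential cells (i,j,r):

[(2, 8, 0), (3, 7, 0), (4, 5, 0), (6, 11, 5), (7, 4, 0), (7, 7, 2), (9, 4, 1), (11, 3, 2)]


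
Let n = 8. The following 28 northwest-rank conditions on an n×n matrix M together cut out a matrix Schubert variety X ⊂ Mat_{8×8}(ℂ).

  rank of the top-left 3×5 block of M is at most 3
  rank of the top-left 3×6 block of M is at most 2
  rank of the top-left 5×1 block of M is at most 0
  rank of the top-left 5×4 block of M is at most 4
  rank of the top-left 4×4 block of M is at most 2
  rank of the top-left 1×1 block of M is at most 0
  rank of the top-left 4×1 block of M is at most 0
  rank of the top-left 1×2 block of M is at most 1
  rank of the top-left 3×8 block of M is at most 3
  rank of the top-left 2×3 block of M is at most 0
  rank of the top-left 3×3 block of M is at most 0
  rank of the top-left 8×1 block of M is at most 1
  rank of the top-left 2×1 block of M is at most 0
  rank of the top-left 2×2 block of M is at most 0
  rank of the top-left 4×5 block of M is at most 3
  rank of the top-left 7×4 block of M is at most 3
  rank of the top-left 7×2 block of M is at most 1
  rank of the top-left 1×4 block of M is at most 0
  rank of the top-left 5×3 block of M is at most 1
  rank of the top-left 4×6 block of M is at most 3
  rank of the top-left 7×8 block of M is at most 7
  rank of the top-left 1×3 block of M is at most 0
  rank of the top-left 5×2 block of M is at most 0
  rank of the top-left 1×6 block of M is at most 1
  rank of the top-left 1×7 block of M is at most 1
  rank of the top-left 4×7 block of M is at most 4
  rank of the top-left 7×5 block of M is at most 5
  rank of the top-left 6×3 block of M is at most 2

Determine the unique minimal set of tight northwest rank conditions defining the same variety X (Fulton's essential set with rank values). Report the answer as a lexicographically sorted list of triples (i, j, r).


The tightest implied rank at each (i,j), from the 28 conditions:

  row 1: 0 0 0 0 1 1 1 1
  row 2: 0 0 0 1 2 2 2 2
  row 3: 0 0 0 1 2 2 3 3
  row 4: 0 0 1 2 3 3 4 4
  row 5: 0 0 1 2 3 4 5 5
  row 6: 1 1 2 3 4 5 6 6
  row 7: 1 1 2 3 4 5 6 7
  row 8: 1 2 3 4 5 6 7 8

giving w = (5, 4, 7, 3, 6, 1, 8, 2) via Δ²R.

D(w) has 16 cells with 5 SE-corners; essential set:

[(1, 4, 0), (3, 3, 0), (3, 6, 2), (5, 2, 0), (7, 2, 1)]


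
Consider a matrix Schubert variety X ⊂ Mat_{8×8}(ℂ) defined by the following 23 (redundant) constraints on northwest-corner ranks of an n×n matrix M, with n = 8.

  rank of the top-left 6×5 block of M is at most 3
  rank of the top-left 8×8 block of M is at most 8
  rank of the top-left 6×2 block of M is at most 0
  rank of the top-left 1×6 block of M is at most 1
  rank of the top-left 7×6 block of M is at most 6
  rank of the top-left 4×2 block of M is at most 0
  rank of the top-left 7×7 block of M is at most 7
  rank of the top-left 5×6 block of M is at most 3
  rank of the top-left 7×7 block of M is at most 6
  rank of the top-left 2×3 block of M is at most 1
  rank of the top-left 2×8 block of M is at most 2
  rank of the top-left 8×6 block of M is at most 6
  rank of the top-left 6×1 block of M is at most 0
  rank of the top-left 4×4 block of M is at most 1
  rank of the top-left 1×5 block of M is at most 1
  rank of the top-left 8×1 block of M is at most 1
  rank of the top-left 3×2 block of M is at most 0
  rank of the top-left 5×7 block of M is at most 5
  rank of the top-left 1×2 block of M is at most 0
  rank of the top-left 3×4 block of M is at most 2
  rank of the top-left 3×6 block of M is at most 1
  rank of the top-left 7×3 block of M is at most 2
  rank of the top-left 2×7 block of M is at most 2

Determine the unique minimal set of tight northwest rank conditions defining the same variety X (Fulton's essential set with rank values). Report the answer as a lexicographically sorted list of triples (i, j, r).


Reconstructing r_w from the 23 given conditions:

  0, 0, 1, 1, 1, 1, 1, 1
  0, 0, 1, 1, 1, 1, 2, 2
  0, 0, 1, 1, 1, 1, 2, 3
  0, 0, 1, 1, 2, 2, 3, 4
  0, 0, 1, 2, 3, 3, 4, 5
  0, 0, 1, 2, 3, 4, 5, 6
  1, 1, 2, 3, 4, 5, 6, 7
  1, 2, 3, 4, 5, 6, 7, 8

so w = (3, 7, 8, 5, 4, 6, 1, 2).

ℓ(w)=19; the 3 essential cells (i,j,r):

[(3, 6, 1), (4, 4, 1), (6, 2, 0)]


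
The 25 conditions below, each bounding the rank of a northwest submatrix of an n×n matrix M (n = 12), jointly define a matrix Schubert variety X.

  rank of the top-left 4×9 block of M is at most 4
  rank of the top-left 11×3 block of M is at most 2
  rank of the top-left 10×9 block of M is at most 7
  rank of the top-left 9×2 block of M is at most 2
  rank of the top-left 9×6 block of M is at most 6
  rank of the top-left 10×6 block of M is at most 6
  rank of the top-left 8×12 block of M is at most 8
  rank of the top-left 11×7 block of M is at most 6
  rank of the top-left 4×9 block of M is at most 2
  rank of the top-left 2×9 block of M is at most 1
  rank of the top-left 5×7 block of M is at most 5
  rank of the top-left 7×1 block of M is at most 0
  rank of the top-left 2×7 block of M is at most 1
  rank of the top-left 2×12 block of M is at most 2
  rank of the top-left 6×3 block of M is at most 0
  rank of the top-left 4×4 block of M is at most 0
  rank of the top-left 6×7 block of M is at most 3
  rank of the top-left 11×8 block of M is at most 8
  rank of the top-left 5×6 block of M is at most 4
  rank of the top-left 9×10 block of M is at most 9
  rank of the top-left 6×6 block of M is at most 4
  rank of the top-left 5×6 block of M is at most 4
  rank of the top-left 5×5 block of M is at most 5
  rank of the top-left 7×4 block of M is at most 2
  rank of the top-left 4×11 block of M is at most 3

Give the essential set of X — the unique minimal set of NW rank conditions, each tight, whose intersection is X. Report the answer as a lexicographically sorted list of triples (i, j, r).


Rank table r_w(12×12) implied by the 25 constraints:

  0, 0, 0, 0, 1, 1, 1, 1, 1, 1, 1, 1
  0, 0, 0, 0, 1, 1, 1, 1, 1, 2, 2, 2
  0, 0, 0, 0, 1, 2, 2, 2, 2, 3, 3, 3
  0, 0, 0, 0, 1, 2, 2, 2, 2, 3, 3, 4
  0, 0, 0, 1, 2, 3, 3, 3, 3, 4, 4, 5
  0, 0, 0, 1, 2, 3, 3, 4, 4, 5, 5, 6
  0, 1, 1, 2, 3, 4, 4, 5, 5, 6, 6, 7
  1, 2, 2, 3, 4, 5, 5, 6, 6, 7, 7, 8
  1, 2, 2, 3, 4, 5, 6, 7, 7, 8, 8, 9
  1, 2, 2, 3, 4, 5, 6, 7, 7, 8, 9, 10
  1, 2, 2, 3, 4, 5, 6, 7, 8, 9, 10, 11
  1, 2, 3, 4, 5, 6, 7, 8, 9, 10, 11, 12

hence w(1..12) = (5, 10, 6, 12, 4, 8, 2, 1, 7, 11, 9, 3).

9 SE-corners of the 36-cell Rothe diagram give Ess(w):

[(2, 9, 1), (4, 4, 0), (4, 9, 2), (4, 11, 3), (6, 3, 0), (6, 7, 3), (7, 1, 0), (10, 9, 7), (11, 3, 2)]


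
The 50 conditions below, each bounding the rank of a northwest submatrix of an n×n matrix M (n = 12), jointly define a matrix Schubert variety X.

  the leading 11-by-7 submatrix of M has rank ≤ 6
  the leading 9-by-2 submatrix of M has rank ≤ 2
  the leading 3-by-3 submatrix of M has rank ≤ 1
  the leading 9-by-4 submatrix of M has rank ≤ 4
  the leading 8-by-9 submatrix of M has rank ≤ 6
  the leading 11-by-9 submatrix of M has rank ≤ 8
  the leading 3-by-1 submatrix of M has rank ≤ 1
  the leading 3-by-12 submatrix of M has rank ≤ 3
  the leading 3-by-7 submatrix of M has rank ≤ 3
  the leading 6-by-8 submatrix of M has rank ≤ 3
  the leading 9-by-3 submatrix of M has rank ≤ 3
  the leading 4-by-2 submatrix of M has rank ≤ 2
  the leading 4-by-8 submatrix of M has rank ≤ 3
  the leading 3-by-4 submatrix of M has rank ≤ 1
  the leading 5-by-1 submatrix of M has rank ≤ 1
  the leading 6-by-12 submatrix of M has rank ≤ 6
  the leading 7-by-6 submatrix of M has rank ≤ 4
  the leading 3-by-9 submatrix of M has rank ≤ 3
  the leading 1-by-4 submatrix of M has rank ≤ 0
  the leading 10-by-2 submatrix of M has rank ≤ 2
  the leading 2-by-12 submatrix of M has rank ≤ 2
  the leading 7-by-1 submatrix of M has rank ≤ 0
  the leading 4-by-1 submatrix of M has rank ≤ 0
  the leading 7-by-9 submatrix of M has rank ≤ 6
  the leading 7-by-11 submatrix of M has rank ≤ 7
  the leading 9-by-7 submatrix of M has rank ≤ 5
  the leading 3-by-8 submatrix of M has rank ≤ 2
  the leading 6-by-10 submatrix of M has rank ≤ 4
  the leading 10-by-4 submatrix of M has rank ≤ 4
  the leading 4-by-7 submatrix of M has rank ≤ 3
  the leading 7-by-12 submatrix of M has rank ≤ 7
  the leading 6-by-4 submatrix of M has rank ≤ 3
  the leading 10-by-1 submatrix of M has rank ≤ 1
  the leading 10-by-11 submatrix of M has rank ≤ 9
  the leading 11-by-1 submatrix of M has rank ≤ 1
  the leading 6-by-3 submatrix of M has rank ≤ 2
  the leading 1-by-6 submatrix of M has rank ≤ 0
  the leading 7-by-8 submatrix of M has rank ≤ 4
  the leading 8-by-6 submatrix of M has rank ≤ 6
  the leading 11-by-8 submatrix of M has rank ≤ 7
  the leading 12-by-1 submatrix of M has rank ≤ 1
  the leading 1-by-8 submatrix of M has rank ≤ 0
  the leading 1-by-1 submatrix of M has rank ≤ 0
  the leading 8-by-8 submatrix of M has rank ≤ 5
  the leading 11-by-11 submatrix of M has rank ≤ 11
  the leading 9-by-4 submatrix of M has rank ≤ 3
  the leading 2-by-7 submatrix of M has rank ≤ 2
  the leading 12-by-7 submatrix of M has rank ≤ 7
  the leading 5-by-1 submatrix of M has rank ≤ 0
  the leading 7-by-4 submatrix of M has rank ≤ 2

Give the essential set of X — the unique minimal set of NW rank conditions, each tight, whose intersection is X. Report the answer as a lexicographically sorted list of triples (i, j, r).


Propagating the 50 rank bounds to every northwest block:

  i=1: 0  0  0  0  0  0  0  0  1  1  1  1
  i=2: 0  1  1  1  1  1  1  1  2  2  2  2
  i=3: 0  1  1  1  2  2  2  2  3  3  3  3
  i=4: 0  1  2  2  3  3  3  3  4  4  4  4
  i=5: 0  1  2  2  3  3  3  3  4  4  5  5
  i=6: 0  1  2  2  3  3  3  3  4  4  5  6
  i=7: 0  1  2  2  3  4  4  4  5  5  6  7
  i=8: 1  2  3  3  4  5  5  5  6  6  7  8
  i=9: 1  2  3  3  4  5  5  6  7  7  8  9
  i=10: 1  2  3  4  5  6  6  7  8  8  9  10
  i=11: 1  2  3  4  5  6  6  7  8  9  10  11
  i=12: 1  2  3  4  5  6  7  8  9  10  11  12

second differences of R give the permutation w = (9, 2, 5, 3, 11, 12, 6, 1, 8, 4, 10, 7).

|D(w)|=30, |Ess(w)|=9:

[(1, 8, 0), (3, 4, 1), (6, 8, 3), (6, 10, 4), (7, 1, 0), (7, 4, 2), (9, 4, 3), (9, 7, 5), (11, 7, 6)]


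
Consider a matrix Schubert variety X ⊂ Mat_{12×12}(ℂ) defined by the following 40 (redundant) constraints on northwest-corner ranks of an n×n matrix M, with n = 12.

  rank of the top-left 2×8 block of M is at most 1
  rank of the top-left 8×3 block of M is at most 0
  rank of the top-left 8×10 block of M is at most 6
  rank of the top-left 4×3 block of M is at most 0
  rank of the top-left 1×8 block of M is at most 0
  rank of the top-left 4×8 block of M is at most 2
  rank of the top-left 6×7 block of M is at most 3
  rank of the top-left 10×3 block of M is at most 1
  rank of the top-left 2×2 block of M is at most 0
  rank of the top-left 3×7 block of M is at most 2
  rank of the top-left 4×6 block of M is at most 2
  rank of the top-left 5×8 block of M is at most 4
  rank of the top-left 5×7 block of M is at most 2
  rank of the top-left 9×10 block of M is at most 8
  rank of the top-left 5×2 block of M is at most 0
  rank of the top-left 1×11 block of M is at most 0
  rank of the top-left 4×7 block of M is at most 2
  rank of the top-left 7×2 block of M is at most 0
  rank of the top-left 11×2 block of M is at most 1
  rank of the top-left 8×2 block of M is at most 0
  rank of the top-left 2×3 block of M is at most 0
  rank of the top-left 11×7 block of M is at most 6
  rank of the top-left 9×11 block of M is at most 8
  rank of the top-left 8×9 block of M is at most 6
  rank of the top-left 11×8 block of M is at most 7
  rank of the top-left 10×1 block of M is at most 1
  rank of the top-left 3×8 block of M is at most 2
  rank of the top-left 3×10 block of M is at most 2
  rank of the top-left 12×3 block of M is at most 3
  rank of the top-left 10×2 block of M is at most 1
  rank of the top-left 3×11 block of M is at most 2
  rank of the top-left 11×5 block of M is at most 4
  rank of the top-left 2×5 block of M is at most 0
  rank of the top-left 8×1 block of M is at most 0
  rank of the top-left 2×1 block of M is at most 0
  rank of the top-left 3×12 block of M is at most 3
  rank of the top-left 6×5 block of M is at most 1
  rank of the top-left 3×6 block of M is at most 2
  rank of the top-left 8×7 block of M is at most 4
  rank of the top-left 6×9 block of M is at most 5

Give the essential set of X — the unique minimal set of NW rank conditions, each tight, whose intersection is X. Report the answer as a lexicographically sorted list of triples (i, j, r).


Computing R[i][j] = min implied NW-rank bound (n=12, 40 conditions):

  0 0 0 0 0 0 0 0 0 0 0 1
  0 0 0 0 0 1 1 1 1 1 1 2
  0 0 0 1 1 2 2 2 2 2 2 3
  0 0 0 1 1 2 2 2 3 3 3 4
  0 0 0 1 1 2 2 3 4 4 4 5
  0 0 0 1 1 2 3 4 5 5 5 6
  0 0 0 1 2 3 4 5 6 6 6 7
  0 0 0 1 2 3 4 5 6 6 7 8
  1 1 1 2 3 4 5 6 7 7 8 9
  1 1 1 2 3 4 5 6 7 8 9 10
  1 1 2 3 4 5 6 7 8 9 10 11
  1 2 3 4 5 6 7 8 9 10 11 12

reading off 1-entries of Δ²R: w = (12, 6, 4, 9, 8, 7, 5, 11, 1, 10, 3, 2).

|D(w)|=44, |Ess(w)|=9:

[(1, 11, 0), (2, 5, 0), (4, 8, 2), (5, 7, 2), (6, 5, 1), (8, 3, 0), (8, 10, 6), (10, 3, 1), (11, 2, 1)]


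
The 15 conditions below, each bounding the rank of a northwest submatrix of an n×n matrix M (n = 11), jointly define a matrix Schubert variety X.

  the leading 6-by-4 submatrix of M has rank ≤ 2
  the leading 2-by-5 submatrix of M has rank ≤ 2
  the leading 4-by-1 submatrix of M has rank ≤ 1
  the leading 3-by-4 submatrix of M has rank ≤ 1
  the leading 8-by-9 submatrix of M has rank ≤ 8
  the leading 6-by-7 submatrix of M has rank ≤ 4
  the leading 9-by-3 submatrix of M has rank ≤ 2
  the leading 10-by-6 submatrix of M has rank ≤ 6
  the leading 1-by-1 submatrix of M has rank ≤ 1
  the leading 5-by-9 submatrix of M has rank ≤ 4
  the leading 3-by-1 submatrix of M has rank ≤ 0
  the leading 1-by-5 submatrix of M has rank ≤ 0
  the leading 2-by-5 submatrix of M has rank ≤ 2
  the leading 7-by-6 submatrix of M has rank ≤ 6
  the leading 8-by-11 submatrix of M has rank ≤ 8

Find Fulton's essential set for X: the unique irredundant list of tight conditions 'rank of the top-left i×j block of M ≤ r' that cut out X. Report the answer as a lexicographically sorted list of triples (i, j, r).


Computing R[i][j] = min implied NW-rank bound (n=11, 15 conditions):

  0 0 0 0 0 1 1 1 1 1 1
  0 1 1 1 1 2 2 2 2 2 2
  0 1 1 1 2 3 3 3 3 3 3
  1 2 2 2 3 4 4 4 4 4 4
  1 2 2 2 3 4 4 4 4 5 5
  1 2 2 2 3 4 4 5 5 6 6
  1 2 2 3 4 5 5 6 6 7 7
  1 2 2 3 4 5 6 7 7 8 8
  1 2 2 3 4 5 6 7 8 9 9
  1 2 3 4 5 6 7 8 9 10 10
  1 2 3 4 5 6 7 8 9 10 11

so w = (6, 2, 5, 1, 10, 8, 4, 7, 9, 3, 11).

Rothe diagram D(w) (20 cells), 7 SE-corners (essential conditions):

[(1, 5, 0), (3, 1, 0), (3, 4, 1), (5, 9, 4), (6, 4, 2), (6, 7, 4), (9, 3, 2)]


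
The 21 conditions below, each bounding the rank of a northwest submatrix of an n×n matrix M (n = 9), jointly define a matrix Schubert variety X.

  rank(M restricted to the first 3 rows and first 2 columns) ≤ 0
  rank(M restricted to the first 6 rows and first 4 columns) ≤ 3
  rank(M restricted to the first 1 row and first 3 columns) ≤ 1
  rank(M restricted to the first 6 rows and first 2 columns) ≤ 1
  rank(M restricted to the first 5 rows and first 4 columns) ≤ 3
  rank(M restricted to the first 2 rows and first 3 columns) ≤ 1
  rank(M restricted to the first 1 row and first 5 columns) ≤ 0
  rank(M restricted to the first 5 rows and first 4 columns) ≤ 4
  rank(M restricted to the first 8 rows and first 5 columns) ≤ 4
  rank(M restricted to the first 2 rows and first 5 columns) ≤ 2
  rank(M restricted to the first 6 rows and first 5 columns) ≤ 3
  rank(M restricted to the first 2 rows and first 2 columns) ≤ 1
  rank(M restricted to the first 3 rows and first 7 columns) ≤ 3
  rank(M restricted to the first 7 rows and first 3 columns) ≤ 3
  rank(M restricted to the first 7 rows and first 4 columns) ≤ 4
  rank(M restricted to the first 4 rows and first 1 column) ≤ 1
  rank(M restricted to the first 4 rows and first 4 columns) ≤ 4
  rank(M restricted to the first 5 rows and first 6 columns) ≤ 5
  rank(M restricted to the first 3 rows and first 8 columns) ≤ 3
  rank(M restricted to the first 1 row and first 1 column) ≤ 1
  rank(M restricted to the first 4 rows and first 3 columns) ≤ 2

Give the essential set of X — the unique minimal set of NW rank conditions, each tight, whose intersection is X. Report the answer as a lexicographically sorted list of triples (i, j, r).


The tightest implied rank at each (i,j), from the 21 conditions:

  i=1: 0, 0, 0, 0, 0, 1, 1, 1, 1
  i=2: 0, 0, 1, 1, 1, 2, 2, 2, 2
  i=3: 0, 0, 1, 2, 2, 3, 3, 3, 3
  i=4: 1, 1, 2, 3, 3, 4, 4, 4, 4
  i=5: 1, 1, 2, 3, 3, 4, 5, 5, 5
  i=6: 1, 1, 2, 3, 3, 4, 5, 6, 6
  i=7: 1, 2, 3, 4, 4, 5, 6, 7, 7
  i=8: 1, 2, 3, 4, 4, 5, 6, 7, 8
  i=9: 1, 2, 3, 4, 5, 6, 7, 8, 9

second differences of R give the permutation w = (6, 3, 4, 1, 7, 8, 2, 9, 5).

Fulton essential set (5 of the 14 Rothe cells):

[(1, 5, 0), (3, 2, 0), (6, 2, 1), (6, 5, 3), (8, 5, 4)]


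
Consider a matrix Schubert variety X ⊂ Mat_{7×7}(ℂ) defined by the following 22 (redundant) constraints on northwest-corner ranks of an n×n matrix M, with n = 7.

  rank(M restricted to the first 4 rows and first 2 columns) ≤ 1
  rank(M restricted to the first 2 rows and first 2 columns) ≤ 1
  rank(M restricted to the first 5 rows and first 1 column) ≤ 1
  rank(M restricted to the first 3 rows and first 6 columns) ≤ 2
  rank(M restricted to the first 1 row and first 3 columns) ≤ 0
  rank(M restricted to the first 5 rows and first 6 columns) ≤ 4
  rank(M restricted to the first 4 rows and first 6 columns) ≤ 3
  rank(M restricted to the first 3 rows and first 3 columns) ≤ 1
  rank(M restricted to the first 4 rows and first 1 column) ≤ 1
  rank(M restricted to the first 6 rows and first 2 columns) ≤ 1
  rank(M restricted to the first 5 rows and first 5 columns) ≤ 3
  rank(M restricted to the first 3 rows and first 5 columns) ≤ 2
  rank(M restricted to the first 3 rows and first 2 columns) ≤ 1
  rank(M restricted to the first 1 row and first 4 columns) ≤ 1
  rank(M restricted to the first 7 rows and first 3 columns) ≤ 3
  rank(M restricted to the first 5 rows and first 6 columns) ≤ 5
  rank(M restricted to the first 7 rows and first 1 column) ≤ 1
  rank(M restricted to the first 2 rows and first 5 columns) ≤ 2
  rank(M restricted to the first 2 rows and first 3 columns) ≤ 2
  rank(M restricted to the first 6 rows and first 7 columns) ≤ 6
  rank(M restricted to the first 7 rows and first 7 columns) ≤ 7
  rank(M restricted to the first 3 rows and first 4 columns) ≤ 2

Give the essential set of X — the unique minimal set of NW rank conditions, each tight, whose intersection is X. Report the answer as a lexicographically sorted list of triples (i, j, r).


Computing R[i][j] = min implied NW-rank bound (n=7, 22 conditions):

  0, 0, 0, 1, 1, 1, 1
  1, 1, 1, 2, 2, 2, 2
  1, 1, 1, 2, 2, 2, 3
  1, 1, 2, 3, 3, 3, 4
  1, 1, 2, 3, 3, 4, 5
  1, 1, 2, 3, 4, 5, 6
  1, 2, 3, 4, 5, 6, 7

reading off 1-entries of Δ²R: w = (4, 1, 7, 3, 6, 5, 2).

ℓ(w)=11; the 5 essential cells (i,j,r):

[(1, 3, 0), (3, 3, 1), (3, 6, 2), (5, 5, 3), (6, 2, 1)]


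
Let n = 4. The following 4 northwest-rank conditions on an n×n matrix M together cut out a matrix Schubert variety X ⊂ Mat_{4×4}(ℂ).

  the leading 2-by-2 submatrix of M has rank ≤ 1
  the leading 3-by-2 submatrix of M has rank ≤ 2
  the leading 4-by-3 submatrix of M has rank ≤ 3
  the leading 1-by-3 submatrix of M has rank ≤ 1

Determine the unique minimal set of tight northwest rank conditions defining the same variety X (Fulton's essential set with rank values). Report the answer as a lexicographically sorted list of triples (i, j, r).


Reconstructing r_w from the 4 given conditions:

  1 1 1 1
  1 1 2 2
  1 2 3 3
  1 2 3 4

giving w = (1, 3, 2, 4) via Δ²R.

1 SE-corner of the 1-cell Rothe diagram gives Ess(w):

[(2, 2, 1)]


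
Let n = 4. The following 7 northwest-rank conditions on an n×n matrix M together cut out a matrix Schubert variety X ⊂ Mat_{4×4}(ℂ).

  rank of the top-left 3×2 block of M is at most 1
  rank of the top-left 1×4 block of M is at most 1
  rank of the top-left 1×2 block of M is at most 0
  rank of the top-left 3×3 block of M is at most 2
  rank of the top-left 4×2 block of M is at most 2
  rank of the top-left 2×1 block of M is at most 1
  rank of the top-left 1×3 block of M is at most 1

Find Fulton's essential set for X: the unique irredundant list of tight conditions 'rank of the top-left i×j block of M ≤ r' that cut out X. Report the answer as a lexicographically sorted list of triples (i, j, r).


Computing R[i][j] = min implied NW-rank bound (n=4, 7 conditions):

  R[1]: 0 | 0 | 1 | 1
  R[2]: 1 | 1 | 2 | 2
  R[3]: 1 | 1 | 2 | 3
  R[4]: 1 | 2 | 3 | 4

the unique w with this rank table is (3, 1, 4, 2).

Fulton essential set (2 of the 3 Rothe cells):

[(1, 2, 0), (3, 2, 1)]


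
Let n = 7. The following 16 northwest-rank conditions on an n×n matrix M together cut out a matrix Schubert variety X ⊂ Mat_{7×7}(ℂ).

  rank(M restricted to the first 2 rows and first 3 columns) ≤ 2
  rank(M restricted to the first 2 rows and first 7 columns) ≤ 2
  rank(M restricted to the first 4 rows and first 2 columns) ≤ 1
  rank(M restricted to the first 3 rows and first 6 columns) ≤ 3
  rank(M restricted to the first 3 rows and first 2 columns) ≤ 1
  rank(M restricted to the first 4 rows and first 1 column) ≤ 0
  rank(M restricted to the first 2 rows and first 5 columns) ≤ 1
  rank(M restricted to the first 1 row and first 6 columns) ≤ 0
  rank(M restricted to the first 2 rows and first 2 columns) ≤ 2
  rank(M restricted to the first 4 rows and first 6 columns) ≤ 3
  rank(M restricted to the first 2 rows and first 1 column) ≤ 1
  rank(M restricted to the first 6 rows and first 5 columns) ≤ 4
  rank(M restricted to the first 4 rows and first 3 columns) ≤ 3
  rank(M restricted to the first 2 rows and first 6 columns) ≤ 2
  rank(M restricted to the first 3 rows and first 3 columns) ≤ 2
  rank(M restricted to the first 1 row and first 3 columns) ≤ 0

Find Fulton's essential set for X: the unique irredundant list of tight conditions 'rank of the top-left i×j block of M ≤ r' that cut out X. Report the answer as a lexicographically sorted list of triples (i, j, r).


Rank table r_w(7×7) implied by the 16 constraints:

  R[1]: 0, 0, 0, 0, 0, 0, 1
  R[2]: 0, 1, 1, 1, 1, 1, 2
  R[3]: 0, 1, 2, 2, 2, 2, 3
  R[4]: 0, 1, 2, 3, 3, 3, 4
  R[5]: 1, 2, 3, 4, 4, 4, 5
  R[6]: 1, 2, 3, 4, 4, 5, 6
  R[7]: 1, 2, 3, 4, 5, 6, 7

hence w(1..7) = (7, 2, 3, 4, 1, 6, 5).

3 SE-corners of the 10-cell Rothe diagram give Ess(w):

[(1, 6, 0), (4, 1, 0), (6, 5, 4)]


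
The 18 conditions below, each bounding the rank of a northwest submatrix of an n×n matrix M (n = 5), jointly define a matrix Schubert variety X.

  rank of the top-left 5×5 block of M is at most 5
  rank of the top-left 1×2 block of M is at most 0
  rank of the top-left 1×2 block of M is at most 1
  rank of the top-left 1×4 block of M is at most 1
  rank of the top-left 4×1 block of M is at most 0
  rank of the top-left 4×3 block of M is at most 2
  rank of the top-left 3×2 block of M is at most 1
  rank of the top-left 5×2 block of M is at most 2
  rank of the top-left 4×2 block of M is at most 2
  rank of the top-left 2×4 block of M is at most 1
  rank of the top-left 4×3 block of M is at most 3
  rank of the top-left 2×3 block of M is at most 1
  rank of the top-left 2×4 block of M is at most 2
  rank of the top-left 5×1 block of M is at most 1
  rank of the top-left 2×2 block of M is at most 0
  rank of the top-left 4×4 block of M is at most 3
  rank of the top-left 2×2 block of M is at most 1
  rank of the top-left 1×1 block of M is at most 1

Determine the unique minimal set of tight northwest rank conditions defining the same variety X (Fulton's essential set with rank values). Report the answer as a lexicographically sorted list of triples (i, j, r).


Propagating the 18 rank bounds to every northwest block:

  R[1]: 0, 0, 1, 1, 1
  R[2]: 0, 0, 1, 1, 2
  R[3]: 0, 1, 2, 2, 3
  R[4]: 0, 1, 2, 3, 4
  R[5]: 1, 2, 3, 4, 5

so w = (3, 5, 2, 4, 1).

|D(w)|=7, |Ess(w)|=3:

[(2, 2, 0), (2, 4, 1), (4, 1, 0)]


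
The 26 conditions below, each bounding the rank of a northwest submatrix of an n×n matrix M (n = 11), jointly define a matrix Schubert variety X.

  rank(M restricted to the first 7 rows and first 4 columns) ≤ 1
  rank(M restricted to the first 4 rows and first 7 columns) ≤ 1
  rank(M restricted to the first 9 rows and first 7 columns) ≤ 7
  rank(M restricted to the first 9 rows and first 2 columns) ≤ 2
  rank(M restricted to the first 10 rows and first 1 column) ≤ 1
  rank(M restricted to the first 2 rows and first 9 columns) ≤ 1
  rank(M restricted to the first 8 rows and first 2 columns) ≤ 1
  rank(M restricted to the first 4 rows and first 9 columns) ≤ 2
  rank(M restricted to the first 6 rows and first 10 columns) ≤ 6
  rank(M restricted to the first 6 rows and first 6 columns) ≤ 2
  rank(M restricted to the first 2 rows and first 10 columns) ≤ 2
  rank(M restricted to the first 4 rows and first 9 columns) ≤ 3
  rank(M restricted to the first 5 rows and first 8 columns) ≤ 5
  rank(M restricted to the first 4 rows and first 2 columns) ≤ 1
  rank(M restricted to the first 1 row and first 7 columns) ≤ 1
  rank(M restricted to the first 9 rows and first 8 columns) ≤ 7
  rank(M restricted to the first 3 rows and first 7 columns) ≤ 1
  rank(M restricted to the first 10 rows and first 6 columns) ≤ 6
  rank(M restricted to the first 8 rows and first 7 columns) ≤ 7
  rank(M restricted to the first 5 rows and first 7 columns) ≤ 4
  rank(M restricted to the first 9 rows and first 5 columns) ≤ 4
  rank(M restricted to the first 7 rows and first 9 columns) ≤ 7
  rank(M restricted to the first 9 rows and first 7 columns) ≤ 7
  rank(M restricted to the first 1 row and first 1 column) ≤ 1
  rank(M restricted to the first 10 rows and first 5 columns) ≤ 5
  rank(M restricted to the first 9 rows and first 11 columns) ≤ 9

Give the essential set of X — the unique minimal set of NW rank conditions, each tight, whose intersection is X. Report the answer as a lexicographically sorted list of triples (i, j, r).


The tightest implied rank at each (i,j), from the 26 conditions:

  i=1: 1 | 1 | 1 | 1 | 1 | 1 | 1 | 1 | 1 | 1 | 1
  i=2: 1 | 1 | 1 | 1 | 1 | 1 | 1 | 1 | 1 | 2 | 2
  i=3: 1 | 1 | 1 | 1 | 1 | 1 | 1 | 2 | 2 | 3 | 3
  i=4: 1 | 1 | 1 | 1 | 1 | 1 | 1 | 2 | 2 | 3 | 4
  i=5: 1 | 1 | 1 | 1 | 2 | 2 | 2 | 3 | 3 | 4 | 5
  i=6: 1 | 1 | 1 | 1 | 2 | 2 | 3 | 4 | 4 | 5 | 6
  i=7: 1 | 1 | 1 | 1 | 2 | 3 | 4 | 5 | 5 | 6 | 7
  i=8: 1 | 1 | 2 | 2 | 3 | 4 | 5 | 6 | 6 | 7 | 8
  i=9: 1 | 2 | 3 | 3 | 4 | 5 | 6 | 7 | 7 | 8 | 9
  i=10: 1 | 2 | 3 | 4 | 5 | 6 | 7 | 8 | 8 | 9 | 10
  i=11: 1 | 2 | 3 | 4 | 5 | 6 | 7 | 8 | 9 | 10 | 11

giving w = (1, 10, 8, 11, 5, 7, 6, 3, 2, 4, 9) via Δ²R.

ℓ(w)=32; the 6 essential cells (i,j,r):

[(2, 9, 1), (4, 7, 1), (4, 9, 2), (6, 6, 2), (7, 4, 1), (8, 2, 1)]


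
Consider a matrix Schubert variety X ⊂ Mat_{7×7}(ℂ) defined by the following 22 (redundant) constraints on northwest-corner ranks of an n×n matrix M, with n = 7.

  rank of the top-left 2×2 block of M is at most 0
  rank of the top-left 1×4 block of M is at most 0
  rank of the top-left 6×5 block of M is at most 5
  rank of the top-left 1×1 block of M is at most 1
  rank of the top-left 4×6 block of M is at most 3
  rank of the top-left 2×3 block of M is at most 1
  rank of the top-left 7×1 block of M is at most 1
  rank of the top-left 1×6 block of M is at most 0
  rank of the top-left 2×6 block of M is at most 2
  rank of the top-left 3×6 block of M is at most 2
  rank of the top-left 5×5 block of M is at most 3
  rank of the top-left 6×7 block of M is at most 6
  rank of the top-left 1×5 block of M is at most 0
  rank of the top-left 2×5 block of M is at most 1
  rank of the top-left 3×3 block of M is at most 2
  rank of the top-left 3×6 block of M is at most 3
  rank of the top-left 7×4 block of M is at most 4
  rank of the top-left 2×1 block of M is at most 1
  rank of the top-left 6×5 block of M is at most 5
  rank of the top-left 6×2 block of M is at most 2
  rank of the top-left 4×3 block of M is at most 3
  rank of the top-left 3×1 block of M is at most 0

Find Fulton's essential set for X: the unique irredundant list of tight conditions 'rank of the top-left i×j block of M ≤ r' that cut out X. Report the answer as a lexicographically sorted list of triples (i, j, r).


Rank table r_w(7×7) implied by the 22 constraints:

  row 1: 0, 0, 0, 0, 0, 0, 1
  row 2: 0, 0, 1, 1, 1, 1, 2
  row 3: 0, 1, 2, 2, 2, 2, 3
  row 4: 1, 2, 3, 3, 3, 3, 4
  row 5: 1, 2, 3, 3, 3, 4, 5
  row 6: 1, 2, 3, 4, 4, 5, 6
  row 7: 1, 2, 3, 4, 5, 6, 7

reading off 1-entries of Δ²R: w = (7, 3, 2, 1, 6, 4, 5).

D(w) has 11 cells with 4 SE-corners; essential set:

[(1, 6, 0), (2, 2, 0), (3, 1, 0), (5, 5, 3)]


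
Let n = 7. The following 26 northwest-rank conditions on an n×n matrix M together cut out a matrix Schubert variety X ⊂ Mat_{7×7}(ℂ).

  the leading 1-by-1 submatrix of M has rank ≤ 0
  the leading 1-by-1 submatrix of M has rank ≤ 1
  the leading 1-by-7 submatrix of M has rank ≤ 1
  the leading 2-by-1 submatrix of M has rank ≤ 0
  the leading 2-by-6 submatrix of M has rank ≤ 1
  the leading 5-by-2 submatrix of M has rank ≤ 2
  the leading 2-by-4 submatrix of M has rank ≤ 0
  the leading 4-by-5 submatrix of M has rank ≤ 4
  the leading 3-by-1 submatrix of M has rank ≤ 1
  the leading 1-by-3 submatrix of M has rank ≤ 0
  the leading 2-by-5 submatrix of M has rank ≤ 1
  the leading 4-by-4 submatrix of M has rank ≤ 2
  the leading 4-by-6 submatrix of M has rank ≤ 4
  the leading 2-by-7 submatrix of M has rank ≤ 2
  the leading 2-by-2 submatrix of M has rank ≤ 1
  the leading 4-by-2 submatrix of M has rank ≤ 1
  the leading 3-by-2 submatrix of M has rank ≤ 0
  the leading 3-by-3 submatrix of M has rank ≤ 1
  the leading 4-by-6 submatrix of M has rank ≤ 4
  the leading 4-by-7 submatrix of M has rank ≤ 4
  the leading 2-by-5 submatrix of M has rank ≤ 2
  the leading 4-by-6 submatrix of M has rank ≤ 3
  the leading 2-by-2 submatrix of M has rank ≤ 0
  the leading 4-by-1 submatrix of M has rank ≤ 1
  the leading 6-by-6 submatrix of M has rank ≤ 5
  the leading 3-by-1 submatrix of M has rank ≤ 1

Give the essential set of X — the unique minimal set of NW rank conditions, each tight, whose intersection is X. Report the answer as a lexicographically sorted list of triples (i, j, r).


Propagating the 26 rank bounds to every northwest block:

  R[1]: 0, 0, 0, 0, 1, 1, 1
  R[2]: 0, 0, 0, 0, 1, 1, 2
  R[3]: 0, 0, 1, 1, 2, 2, 3
  R[4]: 1, 1, 2, 2, 3, 3, 4
  R[5]: 1, 2, 3, 3, 4, 4, 5
  R[6]: 1, 2, 3, 4, 5, 5, 6
  R[7]: 1, 2, 3, 4, 5, 6, 7

so w = (5, 7, 3, 1, 2, 4, 6).

Fulton essential set (3 of the 11 Rothe cells):

[(2, 4, 0), (2, 6, 1), (3, 2, 0)]
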